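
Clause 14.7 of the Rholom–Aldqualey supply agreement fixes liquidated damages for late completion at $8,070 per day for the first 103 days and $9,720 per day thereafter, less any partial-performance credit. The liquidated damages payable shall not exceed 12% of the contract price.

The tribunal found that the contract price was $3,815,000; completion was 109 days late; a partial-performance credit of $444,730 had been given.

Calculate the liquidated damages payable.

$444,800

First 103 days: 103 × $8,070 = $831,210
Remaining days: (109 − 103) × $9,720 = $58,320
Accrued per-day damages: $831,210 + $58,320 = $889,530
Less partial-performance credit: $889,530 − $444,730 = $444,800
Cap: 12% of $3,815,000 = $457,800
Cap at $457,800: $444,800 is within the cap, no reduction.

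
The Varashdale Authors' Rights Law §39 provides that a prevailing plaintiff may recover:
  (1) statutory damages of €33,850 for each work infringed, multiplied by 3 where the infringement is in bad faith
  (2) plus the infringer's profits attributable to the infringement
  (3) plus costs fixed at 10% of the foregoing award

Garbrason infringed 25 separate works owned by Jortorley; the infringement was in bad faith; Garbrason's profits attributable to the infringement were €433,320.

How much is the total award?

€3,269,277

Statutory damages: 25 × €33,850 = €846,250
Trebled: 3 × €846,250 = €2,538,750
Combined award: €2,538,750 + €433,320 = €2,972,070
Costs: 10% of €2,972,070 = €297,207
Award plus costs: €2,972,070 + €297,207 = €3,269,277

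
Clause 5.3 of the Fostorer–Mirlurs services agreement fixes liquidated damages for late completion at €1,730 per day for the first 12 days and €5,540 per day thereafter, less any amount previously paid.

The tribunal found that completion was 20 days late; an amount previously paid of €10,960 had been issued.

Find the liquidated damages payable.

€54,120

First 12 days: 12 × €1,730 = €20,760
Remaining days: (20 − 12) × €5,540 = €44,320
Accrued per-day damages: €20,760 + €44,320 = €65,080
Less amount previously paid: €65,080 − €10,960 = €54,120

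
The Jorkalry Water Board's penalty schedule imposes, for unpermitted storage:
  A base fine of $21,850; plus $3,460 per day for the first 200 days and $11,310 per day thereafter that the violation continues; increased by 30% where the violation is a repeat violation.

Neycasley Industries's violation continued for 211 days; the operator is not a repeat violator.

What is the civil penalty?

First 200 days: 200 × $3,460 = $692,000
Remaining days: (211 − 200) × $11,310 = $124,410
Per-day component: $692,000 + $124,410 = $816,410
Base plus per-day: $21,850 + $816,410 = $838,260
The operator is not a repeat violator: no 30% increase.

$838,260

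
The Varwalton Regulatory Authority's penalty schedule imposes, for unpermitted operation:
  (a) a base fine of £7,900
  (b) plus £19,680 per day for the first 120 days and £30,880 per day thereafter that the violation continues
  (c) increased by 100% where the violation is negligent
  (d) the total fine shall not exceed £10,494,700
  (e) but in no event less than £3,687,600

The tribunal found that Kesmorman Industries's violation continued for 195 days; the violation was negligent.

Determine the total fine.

£9,371,000

First 120 days: 120 × £19,680 = £2,361,600
Remaining days: (195 − 120) × £30,880 = £2,316,000
Per-day component: £2,361,600 + £2,316,000 = £4,677,600
Base plus per-day: £7,900 + £4,677,600 = £4,685,500
Enhancement: 100% of £4,685,500 = £4,685,500
Enhanced fine: £4,685,500 + £4,685,500 = £9,371,000
Cap at £10,494,700: £9,371,000 is within the cap, no reduction.
Minimum £3,687,600: £9,371,000 meets the minimum, no increase.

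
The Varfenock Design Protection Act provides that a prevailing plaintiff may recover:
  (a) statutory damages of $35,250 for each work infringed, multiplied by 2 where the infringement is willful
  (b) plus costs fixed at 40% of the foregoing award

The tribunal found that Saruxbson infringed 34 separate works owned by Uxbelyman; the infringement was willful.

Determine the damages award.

$3,355,800

Statutory damages: 34 × $35,250 = $1,198,500
Doubled: 2 × $1,198,500 = $2,397,000
Costs: 40% of $2,397,000 = $958,800
Award plus costs: $2,397,000 + $958,800 = $3,355,800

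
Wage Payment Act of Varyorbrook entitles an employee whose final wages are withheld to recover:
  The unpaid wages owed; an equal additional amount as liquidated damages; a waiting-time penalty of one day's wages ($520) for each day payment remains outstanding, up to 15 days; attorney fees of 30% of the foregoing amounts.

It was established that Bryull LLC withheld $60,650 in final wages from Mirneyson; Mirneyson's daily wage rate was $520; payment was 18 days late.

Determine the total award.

$167,830

Liquidated damages (equal amount): $60,650
Penalty days: min(18, 15) = 15
Waiting-time penalty: 15 × $520 = $7,800
Subtotal: $60,650 + $60,650 + $7,800 = $129,100
Attorney fees: 30% of $129,100 = $38,730
Total award: $129,100 + $38,730 = $167,830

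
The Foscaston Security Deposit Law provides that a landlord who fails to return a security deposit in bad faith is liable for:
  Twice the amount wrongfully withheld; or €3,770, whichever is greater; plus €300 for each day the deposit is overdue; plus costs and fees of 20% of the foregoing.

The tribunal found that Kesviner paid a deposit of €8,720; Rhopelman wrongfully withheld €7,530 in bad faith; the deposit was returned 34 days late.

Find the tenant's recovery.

Doubled: 2 × €7,530 = €15,060
Minimum €3,770: €15,060 meets the minimum, no increase.
Late-return penalty: 34 × €300 = €10,200
Damages plus late penalty: €15,060 + €10,200 = €25,260
Costs and fees: 20% of €25,260 = €5,052
Total recovery: €25,260 + €5,052 = €30,312

€30,312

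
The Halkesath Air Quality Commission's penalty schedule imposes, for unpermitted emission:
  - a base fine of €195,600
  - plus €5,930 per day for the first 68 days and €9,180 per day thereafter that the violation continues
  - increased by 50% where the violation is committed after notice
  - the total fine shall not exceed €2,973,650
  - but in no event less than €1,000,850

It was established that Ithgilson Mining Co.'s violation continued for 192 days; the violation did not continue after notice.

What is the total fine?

First 68 days: 68 × €5,930 = €403,240
Remaining days: (192 − 68) × €9,180 = €1,138,320
Per-day component: €403,240 + €1,138,320 = €1,541,560
Base plus per-day: €195,600 + €1,541,560 = €1,737,160
The violation did not continue after notice: no 50% increase.
Cap at €2,973,650: €1,737,160 is within the cap, no reduction.
Minimum €1,000,850: €1,737,160 meets the minimum, no increase.

Civil penalty: €1,737,160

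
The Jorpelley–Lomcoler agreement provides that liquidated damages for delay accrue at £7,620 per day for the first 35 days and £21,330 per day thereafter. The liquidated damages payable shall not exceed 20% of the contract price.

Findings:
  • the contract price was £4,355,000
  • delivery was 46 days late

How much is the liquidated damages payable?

First 35 days: 35 × £7,620 = £266,700
Remaining days: (46 − 35) × £21,330 = £234,630
Accrued per-day damages: £266,700 + £234,630 = £501,330
Cap: 20% of £4,355,000 = £871,000
Cap at £871,000: £501,330 is within the cap, no reduction.

Liquidated damages: £501,330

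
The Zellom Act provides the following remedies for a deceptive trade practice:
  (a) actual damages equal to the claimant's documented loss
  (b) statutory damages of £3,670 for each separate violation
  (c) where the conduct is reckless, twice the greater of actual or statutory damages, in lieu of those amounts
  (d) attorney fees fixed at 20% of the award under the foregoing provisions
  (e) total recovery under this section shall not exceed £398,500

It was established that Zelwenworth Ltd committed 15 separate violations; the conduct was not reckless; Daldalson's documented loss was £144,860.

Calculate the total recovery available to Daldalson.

Statutory damages: 15 × £3,670 = £55,050
Conduct not reckless: the in-lieu enhancement does not apply.
Actual plus statutory damages: £144,860 + £55,050 = £199,910
Attorney fees: 20% of £199,910 = £39,982
Total before cap: £199,910 + £39,982 = £239,892
Cap at £398,500: £239,892 is within the cap, no reduction.

£239,892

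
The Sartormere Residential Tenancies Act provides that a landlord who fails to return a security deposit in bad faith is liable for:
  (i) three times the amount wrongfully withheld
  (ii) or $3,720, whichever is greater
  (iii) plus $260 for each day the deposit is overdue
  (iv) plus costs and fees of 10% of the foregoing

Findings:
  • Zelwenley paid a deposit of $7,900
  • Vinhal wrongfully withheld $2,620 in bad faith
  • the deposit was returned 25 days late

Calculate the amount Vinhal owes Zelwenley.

Trebled: 3 × $2,620 = $7,860
Minimum $3,720: $7,860 meets the minimum, no increase.
Late-return penalty: 25 × $260 = $6,500
Damages plus late penalty: $7,860 + $6,500 = $14,360
Costs and fees: 10% of $14,360 = $1,436
Total recovery: $14,360 + $1,436 = $15,796

$15,796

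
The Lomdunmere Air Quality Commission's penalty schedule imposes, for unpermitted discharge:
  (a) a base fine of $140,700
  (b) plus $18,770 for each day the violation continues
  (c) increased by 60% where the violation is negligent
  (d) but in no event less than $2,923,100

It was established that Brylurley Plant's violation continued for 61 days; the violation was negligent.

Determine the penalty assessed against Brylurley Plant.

Civil penalty: $2,923,100

Per-day component: 61 × $18,770 = $1,144,970
Base plus per-day: $140,700 + $1,144,970 = $1,285,670
Enhancement: 60% of $1,285,670 = $771,402
Enhanced fine: $1,285,670 + $771,402 = $2,057,072
Minimum $2,923,100: $2,057,072 is below the minimum → $2,923,100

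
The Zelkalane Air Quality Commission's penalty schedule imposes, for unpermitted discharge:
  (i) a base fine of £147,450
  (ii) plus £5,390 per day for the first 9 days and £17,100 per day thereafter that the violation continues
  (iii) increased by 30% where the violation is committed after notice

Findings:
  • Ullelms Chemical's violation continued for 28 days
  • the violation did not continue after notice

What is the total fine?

Civil penalty: £520,860

First 9 days: 9 × £5,390 = £48,510
Remaining days: (28 − 9) × £17,100 = £324,900
Per-day component: £48,510 + £324,900 = £373,410
Base plus per-day: £147,450 + £373,410 = £520,860
The violation did not continue after notice: no 30% increase.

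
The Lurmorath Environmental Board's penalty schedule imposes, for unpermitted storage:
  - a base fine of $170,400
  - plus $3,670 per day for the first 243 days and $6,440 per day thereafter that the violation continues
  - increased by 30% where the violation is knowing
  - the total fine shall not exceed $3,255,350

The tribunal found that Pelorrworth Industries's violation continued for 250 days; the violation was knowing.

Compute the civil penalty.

Civil penalty: $1,439,477

First 243 days: 243 × $3,670 = $891,810
Remaining days: (250 − 243) × $6,440 = $45,080
Per-day component: $891,810 + $45,080 = $936,890
Base plus per-day: $170,400 + $936,890 = $1,107,290
Enhancement: 30% of $1,107,290 = $332,187
Enhanced fine: $1,107,290 + $332,187 = $1,439,477
Cap at $3,255,350: $1,439,477 is within the cap, no reduction.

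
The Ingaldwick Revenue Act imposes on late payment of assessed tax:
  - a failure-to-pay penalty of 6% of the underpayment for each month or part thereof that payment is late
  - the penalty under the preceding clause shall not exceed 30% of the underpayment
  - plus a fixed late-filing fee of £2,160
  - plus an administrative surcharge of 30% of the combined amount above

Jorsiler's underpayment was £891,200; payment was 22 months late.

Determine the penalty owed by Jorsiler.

£350,376

Accrued rate: 6% × 22 = 132%, capped at 30% → 30%
Failure-to-pay penalty: 30% of £891,200 = £267,360
Penalty before surcharge: £267,360 + £2,160 = £269,520
Administrative surcharge: 30% of £269,520 = £80,856
Total penalty: £269,520 + £80,856 = £350,376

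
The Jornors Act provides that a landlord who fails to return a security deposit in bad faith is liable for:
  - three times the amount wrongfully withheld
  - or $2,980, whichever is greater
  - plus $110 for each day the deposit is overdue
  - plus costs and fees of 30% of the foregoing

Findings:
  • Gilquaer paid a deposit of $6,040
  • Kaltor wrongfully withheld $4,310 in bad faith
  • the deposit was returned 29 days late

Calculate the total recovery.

Recovery: $20,956

Trebled: 3 × $4,310 = $12,930
Minimum $2,980: $12,930 meets the minimum, no increase.
Late-return penalty: 29 × $110 = $3,190
Damages plus late penalty: $12,930 + $3,190 = $16,120
Costs and fees: 30% of $16,120 = $4,836
Total recovery: $16,120 + $4,836 = $20,956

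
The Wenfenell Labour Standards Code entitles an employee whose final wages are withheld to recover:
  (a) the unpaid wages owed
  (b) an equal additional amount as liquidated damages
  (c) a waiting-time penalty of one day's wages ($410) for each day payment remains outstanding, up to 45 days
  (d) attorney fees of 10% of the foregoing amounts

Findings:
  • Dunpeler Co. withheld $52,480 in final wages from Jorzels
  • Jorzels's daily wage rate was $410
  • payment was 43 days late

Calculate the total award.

$134,849

Liquidated damages (equal amount): $52,480
Penalty days: min(43, 45) = 43
Waiting-time penalty: 43 × $410 = $17,630
Subtotal: $52,480 + $52,480 + $17,630 = $122,590
Attorney fees: 10% of $122,590 = $12,259
Total award: $122,590 + $12,259 = $134,849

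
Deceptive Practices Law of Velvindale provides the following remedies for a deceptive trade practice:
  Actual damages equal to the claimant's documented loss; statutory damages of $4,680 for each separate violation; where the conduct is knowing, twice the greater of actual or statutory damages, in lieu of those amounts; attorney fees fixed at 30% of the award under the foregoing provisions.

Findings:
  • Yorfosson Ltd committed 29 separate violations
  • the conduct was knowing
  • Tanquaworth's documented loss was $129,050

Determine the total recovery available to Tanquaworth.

Statutory damages: 29 × $4,680 = $135,720
Greater of actual damages ($129,050) or statutory damages ($135,720): $135,720
Doubled: 2 × $135,720 = $271,440
Attorney fees: 30% of $271,440 = $81,432
Total recovery: $271,440 + $81,432 = $352,872

$352,872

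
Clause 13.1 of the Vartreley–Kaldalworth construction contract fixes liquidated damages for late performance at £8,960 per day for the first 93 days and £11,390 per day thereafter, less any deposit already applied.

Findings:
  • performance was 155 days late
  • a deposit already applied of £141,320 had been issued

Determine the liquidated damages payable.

First 93 days: 93 × £8,960 = £833,280
Remaining days: (155 − 93) × £11,390 = £706,180
Accrued per-day damages: £833,280 + £706,180 = £1,539,460
Less deposit already applied: £1,539,460 − £141,320 = £1,398,140

Liquidated damages: £1,398,140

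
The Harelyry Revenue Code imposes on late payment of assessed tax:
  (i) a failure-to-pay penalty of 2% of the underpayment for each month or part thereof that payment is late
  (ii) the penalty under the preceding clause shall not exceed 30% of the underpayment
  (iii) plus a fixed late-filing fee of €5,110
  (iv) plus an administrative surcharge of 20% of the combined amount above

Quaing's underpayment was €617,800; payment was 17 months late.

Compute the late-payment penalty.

€228,540

Accrued rate: 2% × 17 = 34%, capped at 30% → 30%
Failure-to-pay penalty: 30% of €617,800 = €185,340
Penalty before surcharge: €185,340 + €5,110 = €190,450
Administrative surcharge: 20% of €190,450 = €38,090
Total penalty: €190,450 + €38,090 = €228,540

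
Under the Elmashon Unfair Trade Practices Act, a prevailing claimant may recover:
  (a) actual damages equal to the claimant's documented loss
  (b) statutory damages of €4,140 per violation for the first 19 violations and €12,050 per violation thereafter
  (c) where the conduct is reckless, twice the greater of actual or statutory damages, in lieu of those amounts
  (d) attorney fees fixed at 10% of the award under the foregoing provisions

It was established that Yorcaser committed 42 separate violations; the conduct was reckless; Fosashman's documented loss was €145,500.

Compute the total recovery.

€782,782

First 19 violations: 19 × €4,140 = €78,660
Remaining violations: (42 − 19) × €12,050 = €277,150
Statutory damages: €78,660 + €277,150 = €355,810
Greater of actual damages (€145,500) or statutory damages (€355,810): €355,810
Doubled: 2 × €355,810 = €711,620
Attorney fees: 10% of €711,620 = €71,162
Total recovery: €711,620 + €71,162 = €782,782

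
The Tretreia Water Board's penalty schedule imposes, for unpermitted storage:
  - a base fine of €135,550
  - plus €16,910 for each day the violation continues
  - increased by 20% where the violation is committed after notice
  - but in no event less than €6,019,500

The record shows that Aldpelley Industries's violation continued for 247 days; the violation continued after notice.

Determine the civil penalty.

Per-day component: 247 × €16,910 = €4,176,770
Base plus per-day: €135,550 + €4,176,770 = €4,312,320
Enhancement: 20% of €4,312,320 = €862,464
Enhanced fine: €4,312,320 + €862,464 = €5,174,784
Minimum €6,019,500: €5,174,784 is below the minimum → €6,019,500

€6,019,500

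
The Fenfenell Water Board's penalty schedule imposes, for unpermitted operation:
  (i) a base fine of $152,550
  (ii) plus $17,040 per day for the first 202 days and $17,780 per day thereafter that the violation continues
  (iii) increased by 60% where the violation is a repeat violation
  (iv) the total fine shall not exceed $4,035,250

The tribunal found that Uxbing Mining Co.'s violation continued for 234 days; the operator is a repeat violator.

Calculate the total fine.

First 202 days: 202 × $17,040 = $3,442,080
Remaining days: (234 − 202) × $17,780 = $568,960
Per-day component: $3,442,080 + $568,960 = $4,011,040
Base plus per-day: $152,550 + $4,011,040 = $4,163,590
Enhancement: 60% of $4,163,590 = $2,498,154
Enhanced fine: $4,163,590 + $2,498,154 = $6,661,744
Cap at $4,035,250: $6,661,744 exceeds the cap → $4,035,250

$4,035,250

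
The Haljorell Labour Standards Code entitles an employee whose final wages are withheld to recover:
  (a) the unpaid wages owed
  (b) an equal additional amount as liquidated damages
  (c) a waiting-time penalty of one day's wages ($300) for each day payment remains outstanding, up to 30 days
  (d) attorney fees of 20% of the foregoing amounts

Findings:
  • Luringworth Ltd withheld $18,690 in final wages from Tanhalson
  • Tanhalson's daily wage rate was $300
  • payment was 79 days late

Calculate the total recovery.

$55,656

Liquidated damages (equal amount): $18,690
Penalty days: min(79, 30) = 30
Waiting-time penalty: 30 × $300 = $9,000
Subtotal: $18,690 + $18,690 + $9,000 = $46,380
Attorney fees: 20% of $46,380 = $9,276
Total award: $46,380 + $9,276 = $55,656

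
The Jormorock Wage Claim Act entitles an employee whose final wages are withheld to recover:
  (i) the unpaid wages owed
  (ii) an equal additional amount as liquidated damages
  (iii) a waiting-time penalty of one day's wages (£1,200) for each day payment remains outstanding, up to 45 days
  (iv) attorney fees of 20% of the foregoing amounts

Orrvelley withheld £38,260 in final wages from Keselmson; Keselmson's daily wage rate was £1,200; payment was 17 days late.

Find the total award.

Liquidated damages (equal amount): £38,260
Penalty days: min(17, 45) = 17
Waiting-time penalty: 17 × £1,200 = £20,400
Subtotal: £38,260 + £38,260 + £20,400 = £96,920
Attorney fees: 20% of £96,920 = £19,384
Total award: £96,920 + £19,384 = £116,304

Total award: £116,304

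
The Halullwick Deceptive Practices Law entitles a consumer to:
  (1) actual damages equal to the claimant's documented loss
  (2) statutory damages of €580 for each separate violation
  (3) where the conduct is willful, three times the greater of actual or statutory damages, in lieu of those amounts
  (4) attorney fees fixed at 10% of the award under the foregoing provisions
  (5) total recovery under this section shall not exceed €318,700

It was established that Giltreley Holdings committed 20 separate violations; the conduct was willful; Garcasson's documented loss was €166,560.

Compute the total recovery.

Statutory damages: 20 × €580 = €11,600
Greater of actual damages (€166,560) or statutory damages (€11,600): €166,560
Trebled: 3 × €166,560 = €499,680
Attorney fees: 10% of €499,680 = €49,968
Total before cap: €499,680 + €49,968 = €549,648
Cap at €318,700: €549,648 exceeds the cap → €318,700

€318,700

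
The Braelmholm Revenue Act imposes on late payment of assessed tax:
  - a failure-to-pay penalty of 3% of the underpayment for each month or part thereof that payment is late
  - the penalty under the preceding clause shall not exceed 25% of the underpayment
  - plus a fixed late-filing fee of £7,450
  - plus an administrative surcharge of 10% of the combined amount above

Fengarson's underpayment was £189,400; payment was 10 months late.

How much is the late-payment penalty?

£60,280

Accrued rate: 3% × 10 = 30%, capped at 25% → 25%
Failure-to-pay penalty: 25% of £189,400 = £47,350
Penalty before surcharge: £47,350 + £7,450 = £54,800
Administrative surcharge: 10% of £54,800 = £5,480
Total penalty: £54,800 + £5,480 = £60,280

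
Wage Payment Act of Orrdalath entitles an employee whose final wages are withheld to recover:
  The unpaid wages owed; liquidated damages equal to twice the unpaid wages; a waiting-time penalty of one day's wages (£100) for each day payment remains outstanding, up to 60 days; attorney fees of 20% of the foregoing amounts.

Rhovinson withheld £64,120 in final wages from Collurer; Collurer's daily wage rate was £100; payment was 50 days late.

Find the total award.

Doubled: 2 × £64,120 = £128,240
Penalty days: min(50, 60) = 50
Waiting-time penalty: 50 × £100 = £5,000
Subtotal: £64,120 + £128,240 + £5,000 = £197,360
Attorney fees: 20% of £197,360 = £39,472
Total award: £197,360 + £39,472 = £236,832

£236,832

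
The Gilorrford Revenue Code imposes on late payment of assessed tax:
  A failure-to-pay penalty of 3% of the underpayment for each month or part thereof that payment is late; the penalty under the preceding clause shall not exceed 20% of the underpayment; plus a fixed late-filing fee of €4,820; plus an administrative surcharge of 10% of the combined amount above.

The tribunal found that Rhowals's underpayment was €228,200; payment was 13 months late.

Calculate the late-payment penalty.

Penalty: €55,506

Accrued rate: 3% × 13 = 39%, capped at 20% → 20%
Failure-to-pay penalty: 20% of €228,200 = €45,640
Penalty before surcharge: €45,640 + €4,820 = €50,460
Administrative surcharge: 10% of €50,460 = €5,046
Total penalty: €50,460 + €5,046 = €55,506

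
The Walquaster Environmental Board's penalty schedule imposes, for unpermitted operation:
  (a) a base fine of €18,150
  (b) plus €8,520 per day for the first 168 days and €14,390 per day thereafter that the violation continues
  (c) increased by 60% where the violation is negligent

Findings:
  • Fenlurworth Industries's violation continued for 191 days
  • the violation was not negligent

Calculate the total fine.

Civil penalty: €1,780,480

First 168 days: 168 × €8,520 = €1,431,360
Remaining days: (191 − 168) × €14,390 = €330,970
Per-day component: €1,431,360 + €330,970 = €1,762,330
Base plus per-day: €18,150 + €1,762,330 = €1,780,480
The violation was not negligent: no 60% increase.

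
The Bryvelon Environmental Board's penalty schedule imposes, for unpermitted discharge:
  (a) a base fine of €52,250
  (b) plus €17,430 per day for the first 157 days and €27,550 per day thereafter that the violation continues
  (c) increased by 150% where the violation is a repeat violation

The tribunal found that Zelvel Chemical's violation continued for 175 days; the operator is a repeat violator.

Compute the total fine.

Civil penalty: €8,211,650

First 157 days: 157 × €17,430 = €2,736,510
Remaining days: (175 − 157) × €27,550 = €495,900
Per-day component: €2,736,510 + €495,900 = €3,232,410
Base plus per-day: €52,250 + €3,232,410 = €3,284,660
Enhancement: 150% of €3,284,660 = €4,926,990
Enhanced fine: €3,284,660 + €4,926,990 = €8,211,650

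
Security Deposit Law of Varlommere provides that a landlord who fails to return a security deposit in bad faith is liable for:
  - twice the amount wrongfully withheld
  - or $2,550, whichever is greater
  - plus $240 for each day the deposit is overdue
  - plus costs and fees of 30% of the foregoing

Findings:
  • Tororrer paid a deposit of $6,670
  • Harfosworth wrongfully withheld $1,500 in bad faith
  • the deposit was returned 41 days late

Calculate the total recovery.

$16,692

Doubled: 2 × $1,500 = $3,000
Minimum $2,550: $3,000 meets the minimum, no increase.
Late-return penalty: 41 × $240 = $9,840
Damages plus late penalty: $3,000 + $9,840 = $12,840
Costs and fees: 30% of $12,840 = $3,852
Total recovery: $12,840 + $3,852 = $16,692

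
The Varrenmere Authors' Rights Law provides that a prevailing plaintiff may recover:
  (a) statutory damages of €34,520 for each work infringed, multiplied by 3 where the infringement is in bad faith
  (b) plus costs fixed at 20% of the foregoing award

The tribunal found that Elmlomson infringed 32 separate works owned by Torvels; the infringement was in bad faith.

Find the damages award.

€3,976,704

Statutory damages: 32 × €34,520 = €1,104,640
Trebled: 3 × €1,104,640 = €3,313,920
Costs: 20% of €3,313,920 = €662,784
Award plus costs: €3,313,920 + €662,784 = €3,976,704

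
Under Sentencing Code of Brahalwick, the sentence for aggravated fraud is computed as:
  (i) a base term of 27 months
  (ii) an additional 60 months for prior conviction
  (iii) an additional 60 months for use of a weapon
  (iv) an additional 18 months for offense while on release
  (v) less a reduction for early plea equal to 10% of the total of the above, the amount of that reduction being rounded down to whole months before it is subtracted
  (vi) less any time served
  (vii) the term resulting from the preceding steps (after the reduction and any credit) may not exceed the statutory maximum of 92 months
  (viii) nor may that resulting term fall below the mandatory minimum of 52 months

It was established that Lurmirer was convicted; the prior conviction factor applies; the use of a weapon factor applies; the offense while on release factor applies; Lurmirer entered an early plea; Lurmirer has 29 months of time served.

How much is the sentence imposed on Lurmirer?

92 months

Prior conviction enhancement: +60 months
Use of a weapon enhancement: +60 months
Offense while on release enhancement: +18 months
Adjusted term: 27 months + 60 months + 60 months + 18 months = 165 months
Early plea reduction: 10% of 165 months = 16 months (rounded down)
After reduction: 165 − 16 = 149 months
Less time served: 149 months − 29 months = 120 months
Cap at 92 months: 120 months exceeds the cap → 92 months
Minimum 52 months: 92 months meets the minimum, no increase.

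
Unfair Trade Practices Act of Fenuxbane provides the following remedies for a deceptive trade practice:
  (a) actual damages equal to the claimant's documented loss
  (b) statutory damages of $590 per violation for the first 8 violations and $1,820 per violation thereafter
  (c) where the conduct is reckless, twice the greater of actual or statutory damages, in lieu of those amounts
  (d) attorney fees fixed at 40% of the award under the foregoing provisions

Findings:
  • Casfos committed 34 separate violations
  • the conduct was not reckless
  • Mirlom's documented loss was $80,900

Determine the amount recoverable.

First 8 violations: 8 × $590 = $4,720
Remaining violations: (34 − 8) × $1,820 = $47,320
Statutory damages: $4,720 + $47,320 = $52,040
Conduct not reckless: the in-lieu enhancement does not apply.
Actual plus statutory damages: $80,900 + $52,040 = $132,940
Attorney fees: 40% of $132,940 = $53,176
Total recovery: $132,940 + $53,176 = $186,116

$186,116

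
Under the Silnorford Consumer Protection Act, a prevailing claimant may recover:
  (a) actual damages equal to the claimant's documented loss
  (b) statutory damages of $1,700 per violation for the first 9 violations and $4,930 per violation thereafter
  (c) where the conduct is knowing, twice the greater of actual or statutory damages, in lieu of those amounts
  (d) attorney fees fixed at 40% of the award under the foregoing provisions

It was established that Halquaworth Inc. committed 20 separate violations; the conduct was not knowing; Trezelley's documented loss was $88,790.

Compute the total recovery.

$221,648

First 9 violations: 9 × $1,700 = $15,300
Remaining violations: (20 − 9) × $4,930 = $54,230
Statutory damages: $15,300 + $54,230 = $69,530
Conduct not knowing: the in-lieu enhancement does not apply.
Actual plus statutory damages: $88,790 + $69,530 = $158,320
Attorney fees: 40% of $158,320 = $63,328
Total recovery: $158,320 + $63,328 = $221,648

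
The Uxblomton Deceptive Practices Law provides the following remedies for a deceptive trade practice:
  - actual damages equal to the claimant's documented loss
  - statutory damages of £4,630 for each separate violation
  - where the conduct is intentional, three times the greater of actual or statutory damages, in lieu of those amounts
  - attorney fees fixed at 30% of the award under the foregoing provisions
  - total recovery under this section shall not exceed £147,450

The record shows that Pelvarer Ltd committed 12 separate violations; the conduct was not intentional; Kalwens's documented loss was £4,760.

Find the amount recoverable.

£78,416

Statutory damages: 12 × £4,630 = £55,560
Conduct not intentional: the in-lieu enhancement does not apply.
Actual plus statutory damages: £4,760 + £55,560 = £60,320
Attorney fees: 30% of £60,320 = £18,096
Total before cap: £60,320 + £18,096 = £78,416
Cap at £147,450: £78,416 is within the cap, no reduction.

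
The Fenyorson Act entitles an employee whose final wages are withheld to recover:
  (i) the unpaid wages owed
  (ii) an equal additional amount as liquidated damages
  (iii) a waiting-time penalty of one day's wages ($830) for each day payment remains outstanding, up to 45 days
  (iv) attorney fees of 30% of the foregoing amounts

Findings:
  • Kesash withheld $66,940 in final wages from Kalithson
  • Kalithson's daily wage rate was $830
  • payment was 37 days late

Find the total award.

Liquidated damages (equal amount): $66,940
Penalty days: min(37, 45) = 37
Waiting-time penalty: 37 × $830 = $30,710
Subtotal: $66,940 + $66,940 + $30,710 = $164,590
Attorney fees: 30% of $164,590 = $49,377
Total award: $164,590 + $49,377 = $213,967

$213,967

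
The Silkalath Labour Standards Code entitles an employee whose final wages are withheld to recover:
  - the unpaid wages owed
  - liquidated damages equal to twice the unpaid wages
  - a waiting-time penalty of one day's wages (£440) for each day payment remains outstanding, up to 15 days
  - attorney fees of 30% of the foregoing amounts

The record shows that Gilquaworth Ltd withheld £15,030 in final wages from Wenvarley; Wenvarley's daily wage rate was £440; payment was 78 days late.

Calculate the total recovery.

Doubled: 2 × £15,030 = £30,060
Penalty days: min(78, 15) = 15
Waiting-time penalty: 15 × £440 = £6,600
Subtotal: £15,030 + £30,060 + £6,600 = £51,690
Attorney fees: 30% of £51,690 = £15,507
Total award: £51,690 + £15,507 = £67,197

£67,197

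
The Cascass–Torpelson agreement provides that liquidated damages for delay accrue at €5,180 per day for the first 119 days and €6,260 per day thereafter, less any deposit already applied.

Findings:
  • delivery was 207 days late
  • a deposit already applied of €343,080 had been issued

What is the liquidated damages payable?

First 119 days: 119 × €5,180 = €616,420
Remaining days: (207 − 119) × €6,260 = €550,880
Accrued per-day damages: €616,420 + €550,880 = €1,167,300
Less deposit already applied: €1,167,300 − €343,080 = €824,220

Liquidated damages: €824,220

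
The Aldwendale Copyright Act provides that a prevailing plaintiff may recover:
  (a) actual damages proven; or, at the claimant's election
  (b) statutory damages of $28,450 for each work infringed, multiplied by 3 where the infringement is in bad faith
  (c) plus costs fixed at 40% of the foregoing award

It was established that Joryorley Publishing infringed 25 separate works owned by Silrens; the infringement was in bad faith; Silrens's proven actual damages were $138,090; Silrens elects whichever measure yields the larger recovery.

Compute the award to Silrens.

$2,987,250

Statutory damages: 25 × $28,450 = $711,250
Trebled: 3 × $711,250 = $2,133,750
Greater of actual damages ($138,090) or enhanced statutory damages ($2,133,750): $2,133,750
Costs: 40% of $2,133,750 = $853,500
Award plus costs: $2,133,750 + $853,500 = $2,987,250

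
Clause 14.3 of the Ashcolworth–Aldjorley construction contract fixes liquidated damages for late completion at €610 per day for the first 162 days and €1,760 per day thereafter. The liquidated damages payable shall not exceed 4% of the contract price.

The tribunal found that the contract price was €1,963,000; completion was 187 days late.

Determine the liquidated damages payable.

First 162 days: 162 × €610 = €98,820
Remaining days: (187 − 162) × €1,760 = €44,000
Accrued per-day damages: €98,820 + €44,000 = €142,820
Cap: 4% of €1,963,000 = €78,520
Cap at €78,520: €142,820 exceeds the cap → €78,520

€78,520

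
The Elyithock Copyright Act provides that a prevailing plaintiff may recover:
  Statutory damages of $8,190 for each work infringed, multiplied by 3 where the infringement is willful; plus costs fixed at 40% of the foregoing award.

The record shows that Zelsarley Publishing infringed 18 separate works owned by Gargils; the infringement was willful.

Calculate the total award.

Statutory damages: 18 × $8,190 = $147,420
Trebled: 3 × $147,420 = $442,260
Costs: 40% of $442,260 = $176,904
Award plus costs: $442,260 + $176,904 = $619,164

Award: $619,164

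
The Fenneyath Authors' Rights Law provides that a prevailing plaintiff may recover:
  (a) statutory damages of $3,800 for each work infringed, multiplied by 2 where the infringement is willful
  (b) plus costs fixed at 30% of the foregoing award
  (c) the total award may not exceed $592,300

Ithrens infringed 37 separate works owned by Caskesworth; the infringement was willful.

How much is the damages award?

Statutory damages: 37 × $3,800 = $140,600
Doubled: 2 × $140,600 = $281,200
Costs: 30% of $281,200 = $84,360
Award plus costs: $281,200 + $84,360 = $365,560
Cap at $592,300: $365,560 is within the cap, no reduction.

$365,560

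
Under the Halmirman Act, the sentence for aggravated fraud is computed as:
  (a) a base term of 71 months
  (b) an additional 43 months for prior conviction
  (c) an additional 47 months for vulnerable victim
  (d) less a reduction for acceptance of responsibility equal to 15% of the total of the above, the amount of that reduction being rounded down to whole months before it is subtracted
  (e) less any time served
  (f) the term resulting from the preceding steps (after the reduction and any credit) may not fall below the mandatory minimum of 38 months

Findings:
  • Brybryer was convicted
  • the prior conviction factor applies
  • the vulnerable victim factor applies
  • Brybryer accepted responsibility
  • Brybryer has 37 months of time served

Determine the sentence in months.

Sentence: 100 months

Prior conviction enhancement: +43 months
Vulnerable victim enhancement: +47 months
Adjusted term: 71 months + 43 months + 47 months = 161 months
Acceptance of responsibility reduction: 15% of 161 months = 24 months (rounded down)
After reduction: 161 − 24 = 137 months
Less time served: 137 months − 37 months = 100 months
Minimum 38 months: 100 months meets the minimum, no increase.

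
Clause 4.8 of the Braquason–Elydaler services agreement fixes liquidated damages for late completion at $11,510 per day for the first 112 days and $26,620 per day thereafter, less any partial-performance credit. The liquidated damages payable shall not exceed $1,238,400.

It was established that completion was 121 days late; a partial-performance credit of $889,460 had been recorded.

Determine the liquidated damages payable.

$639,240

First 112 days: 112 × $11,510 = $1,289,120
Remaining days: (121 − 112) × $26,620 = $239,580
Accrued per-day damages: $1,289,120 + $239,580 = $1,528,700
Less partial-performance credit: $1,528,700 − $889,460 = $639,240
Cap at $1,238,400: $639,240 is within the cap, no reduction.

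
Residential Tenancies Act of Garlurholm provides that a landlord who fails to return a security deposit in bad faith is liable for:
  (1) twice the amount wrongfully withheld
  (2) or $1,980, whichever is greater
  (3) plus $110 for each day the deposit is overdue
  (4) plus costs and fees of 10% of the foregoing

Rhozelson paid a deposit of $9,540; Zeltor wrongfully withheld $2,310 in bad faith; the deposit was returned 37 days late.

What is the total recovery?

$9,559

Doubled: 2 × $2,310 = $4,620
Minimum $1,980: $4,620 meets the minimum, no increase.
Late-return penalty: 37 × $110 = $4,070
Damages plus late penalty: $4,620 + $4,070 = $8,690
Costs and fees: 10% of $8,690 = $869
Total recovery: $8,690 + $869 = $9,559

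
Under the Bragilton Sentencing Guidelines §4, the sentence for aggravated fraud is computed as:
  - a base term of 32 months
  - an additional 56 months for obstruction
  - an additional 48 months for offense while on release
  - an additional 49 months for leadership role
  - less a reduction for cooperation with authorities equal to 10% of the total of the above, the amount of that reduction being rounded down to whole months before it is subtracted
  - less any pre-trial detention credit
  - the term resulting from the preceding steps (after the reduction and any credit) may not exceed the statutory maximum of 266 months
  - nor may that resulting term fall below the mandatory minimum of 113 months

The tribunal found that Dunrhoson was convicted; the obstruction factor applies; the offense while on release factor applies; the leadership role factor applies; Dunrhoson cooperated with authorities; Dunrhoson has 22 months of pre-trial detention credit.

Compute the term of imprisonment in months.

145 months

Obstruction enhancement: +56 months
Offense while on release enhancement: +48 months
Leadership role enhancement: +49 months
Adjusted term: 32 months + 56 months + 48 months + 49 months = 185 months
Cooperation with authorities reduction: 10% of 185 months = 18 months (rounded down)
After reduction: 185 − 18 = 167 months
Less pre-trial detention credit: 167 months − 22 months = 145 months
Cap at 266 months: 145 months is within the cap, no reduction.
Minimum 113 months: 145 months meets the minimum, no increase.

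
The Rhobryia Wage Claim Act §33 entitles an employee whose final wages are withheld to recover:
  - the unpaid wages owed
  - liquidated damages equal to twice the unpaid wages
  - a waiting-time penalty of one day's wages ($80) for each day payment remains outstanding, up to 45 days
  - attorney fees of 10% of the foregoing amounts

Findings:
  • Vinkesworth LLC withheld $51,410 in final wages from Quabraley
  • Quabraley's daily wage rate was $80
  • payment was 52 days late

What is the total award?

$173,613

Doubled: 2 × $51,410 = $102,820
Penalty days: min(52, 45) = 45
Waiting-time penalty: 45 × $80 = $3,600
Subtotal: $51,410 + $102,820 + $3,600 = $157,830
Attorney fees: 10% of $157,830 = $15,783
Total award: $157,830 + $15,783 = $173,613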